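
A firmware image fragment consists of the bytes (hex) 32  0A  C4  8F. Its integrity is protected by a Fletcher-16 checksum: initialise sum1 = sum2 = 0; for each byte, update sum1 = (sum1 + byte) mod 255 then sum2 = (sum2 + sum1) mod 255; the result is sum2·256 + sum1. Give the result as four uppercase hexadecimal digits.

Running sums (mod 255):
  after byte 0 (32): sum1=50, sum2=50
  after byte 1 (0A): sum1=60, sum2=110
  after byte 2 (C4): sum1=1, sum2=111
  after byte 3 (8F): sum1=144, sum2=0
Checksum = sum2·256 + sum1 = 0·256 + 144 = 144 = 0x0090.

0090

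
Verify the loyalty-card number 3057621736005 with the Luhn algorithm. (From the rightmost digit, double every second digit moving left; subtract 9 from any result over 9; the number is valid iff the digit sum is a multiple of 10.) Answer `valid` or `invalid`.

From the right, keep odd positions and double even positions (subtract 9 from any doubled value over 9):
  doubled (positions 2,4,...): 0 3 5 4 5 0 → sum 17
  kept (positions 1,3,...): 5 0 3 1 6 5 3 → sum 23
Total = 40.
40 mod 10 = 0, so the number is valid.

valid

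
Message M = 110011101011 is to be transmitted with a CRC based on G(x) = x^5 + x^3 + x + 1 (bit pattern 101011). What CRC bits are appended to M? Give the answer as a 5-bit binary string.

Append 5 zeros: 11001110101100000. Divide by 101011 (XOR where the leading bit is 1):
  pos 0: 110011 XOR 101011 = 011000
  pos 1: 110001 XOR 101011 = 011010
  pos 2: 110100 XOR 101011 = 011111
  pos 3: 111111 XOR 101011 = 010100
  pos 4: 101000 XOR 101011 = 000011
  pos 8: 111100 XOR 101011 = 010111
  pos 9: 101110 XOR 101011 = 000101
Remainder (last 5 bits) = 10100. This is the CRC / FCS.

10100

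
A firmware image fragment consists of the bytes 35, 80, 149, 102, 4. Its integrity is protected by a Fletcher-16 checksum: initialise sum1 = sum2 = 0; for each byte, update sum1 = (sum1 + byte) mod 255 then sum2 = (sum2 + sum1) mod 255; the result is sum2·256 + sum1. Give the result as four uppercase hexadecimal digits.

8273

Running sums (mod 255):
  after byte 0 (35): sum1=35, sum2=35
  after byte 1 (80): sum1=115, sum2=150
  after byte 2 (149): sum1=9, sum2=159
  after byte 3 (102): sum1=111, sum2=15
  after byte 4 (4): sum1=115, sum2=130
Checksum = sum2·256 + sum1 = 130·256 + 115 = 33395 = 0x8273.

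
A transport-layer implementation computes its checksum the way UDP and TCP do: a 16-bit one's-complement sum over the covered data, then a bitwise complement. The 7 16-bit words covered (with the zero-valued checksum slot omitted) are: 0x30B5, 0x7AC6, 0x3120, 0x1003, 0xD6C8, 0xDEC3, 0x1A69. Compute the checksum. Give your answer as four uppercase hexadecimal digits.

One's-complement addition (fold any carry out of bit 15 back into bit 0):
  0x30B5 + 0x7AC6 = 0x0AB7B
  0xAB7B + 0x3120 = 0x0DC9B
  0xDC9B + 0x1003 = 0x0EC9E
  0xEC9E + 0xD6C8 = 0x1C366 → wrap carry → 0xC367
  0xC367 + 0xDEC3 = 0x1A22A → wrap carry → 0xA22B
  0xA22B + 0x1A69 = 0x0BC94
One's-complement sum = 0xBC94.
Checksum = ~0xBC94 & 0xFFFF = 0x436B.

436B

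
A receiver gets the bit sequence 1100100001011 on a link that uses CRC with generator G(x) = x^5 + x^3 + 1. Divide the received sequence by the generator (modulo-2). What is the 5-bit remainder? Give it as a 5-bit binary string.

00000

Modulo-2 division of 1100100001011 by 101001:
  pos 0: 110010 XOR 101001 = 011011
  pos 1: 110110 XOR 101001 = 011111
  pos 2: 111110 XOR 101001 = 010111
  pos 3: 101110 XOR 101001 = 000111
  pos 6: 111101 XOR 101001 = 010100
  pos 7: 101001 XOR 101001 = 000000
Remainder = 00000 (zero — the frame passes the CRC check).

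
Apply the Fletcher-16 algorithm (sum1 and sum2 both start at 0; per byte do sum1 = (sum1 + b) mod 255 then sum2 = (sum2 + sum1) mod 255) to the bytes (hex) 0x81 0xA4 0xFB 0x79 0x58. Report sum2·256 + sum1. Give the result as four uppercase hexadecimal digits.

Running sums (mod 255):
  after byte 0 (0x81): sum1=129, sum2=129
  after byte 1 (0xA4): sum1=38, sum2=167
  after byte 2 (0xFB): sum1=34, sum2=201
  after byte 3 (0x79): sum1=155, sum2=101
  after byte 4 (0x58): sum1=243, sum2=89
Checksum = sum2·256 + sum1 = 89·256 + 243 = 23027 = 0x59F3.

59F3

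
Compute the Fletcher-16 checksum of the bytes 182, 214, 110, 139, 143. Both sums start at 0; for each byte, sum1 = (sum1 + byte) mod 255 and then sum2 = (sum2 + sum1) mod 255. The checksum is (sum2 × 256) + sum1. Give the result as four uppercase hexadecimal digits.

DE17

Running sums (mod 255):
  after byte 0 (182): sum1=182, sum2=182
  after byte 1 (214): sum1=141, sum2=68
  after byte 2 (110): sum1=251, sum2=64
  after byte 3 (139): sum1=135, sum2=199
  after byte 4 (143): sum1=23, sum2=222
Checksum = sum2·256 + sum1 = 222·256 + 23 = 56855 = 0xDE17.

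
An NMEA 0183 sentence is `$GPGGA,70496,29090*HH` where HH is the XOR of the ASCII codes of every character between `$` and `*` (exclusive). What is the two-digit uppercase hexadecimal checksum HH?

XOR the ASCII codes of the payload characters:
  'G' = 0x47 → acc = 0x47
  'P' = 0x50 → acc = 0x17
  'G' = 0x47 → acc = 0x50
  'G' = 0x47 → acc = 0x17
  'A' = 0x41 → acc = 0x56
  ',' = 0x2C → acc = 0x7A
  '7' = 0x37 → acc = 0x4D
  '0' = 0x30 → acc = 0x7D
  '4' = 0x34 → acc = 0x49
  '9' = 0x39 → acc = 0x70
  '6' = 0x36 → acc = 0x46
  ',' = 0x2C → acc = 0x6A
  '2' = 0x32 → acc = 0x58
  '9' = 0x39 → acc = 0x61
  '0' = 0x30 → acc = 0x51
  '9' = 0x39 → acc = 0x68
  '0' = 0x30 → acc = 0x58
Checksum = 0x58.

58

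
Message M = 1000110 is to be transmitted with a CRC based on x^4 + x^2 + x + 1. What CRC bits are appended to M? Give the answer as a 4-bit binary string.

1101

Append 4 zeros: 10001100000. Divide by 10111 (XOR where the leading bit is 1):
  pos 0: 10001 XOR 10111 = 00110
  pos 2: 11010 XOR 10111 = 01101
  pos 3: 11010 XOR 10111 = 01101
  pos 4: 11010 XOR 10111 = 01101
  pos 5: 11010 XOR 10111 = 01101
  pos 6: 11010 XOR 10111 = 01101
Remainder (last 4 bits) = 1101. This is the CRC / FCS.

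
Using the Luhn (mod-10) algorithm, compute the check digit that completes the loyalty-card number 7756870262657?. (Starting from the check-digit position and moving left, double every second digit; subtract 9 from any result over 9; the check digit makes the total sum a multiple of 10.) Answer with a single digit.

7

Partial digits right→left: 7 5 6 2 6 2 0 7 8 6 5 7 7
Double every second digit counting from the check-digit position (so the 1st, 3rd, 5th, ... of the partial from the right).
  doubled (with −9 where >9): 5 3 3 0 7 1 5 → sum 24
  kept as-is: 5 2 2 7 6 7 → sum 29
Total = 24 + 29 = 53.
Check digit = (10 − (53 mod 10)) mod 10 = 7.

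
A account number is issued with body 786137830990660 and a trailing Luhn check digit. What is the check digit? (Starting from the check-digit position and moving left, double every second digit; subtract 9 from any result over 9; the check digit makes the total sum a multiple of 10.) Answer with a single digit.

Partial digits right→left: 0 6 6 0 9 9 0 3 8 7 3 1 6 8 7
Double every second digit counting from the check-digit position (so the 1st, 3rd, 5th, ... of the partial from the right).
  doubled (with −9 where >9): 0 3 9 0 7 6 3 5 → sum 33
  kept as-is: 6 0 9 3 7 1 8 → sum 34
Total = 33 + 34 = 67.
Check digit = (10 − (67 mod 10)) mod 10 = 3.

3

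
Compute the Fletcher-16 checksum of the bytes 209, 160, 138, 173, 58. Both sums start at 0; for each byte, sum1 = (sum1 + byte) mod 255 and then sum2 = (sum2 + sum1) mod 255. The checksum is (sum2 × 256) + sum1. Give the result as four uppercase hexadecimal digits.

Running sums (mod 255):
  after byte 0 (209): sum1=209, sum2=209
  after byte 1 (160): sum1=114, sum2=68
  after byte 2 (138): sum1=252, sum2=65
  after byte 3 (173): sum1=170, sum2=235
  after byte 4 (58): sum1=228, sum2=208
Checksum = sum2·256 + sum1 = 208·256 + 228 = 53476 = 0xD0E4.

D0E4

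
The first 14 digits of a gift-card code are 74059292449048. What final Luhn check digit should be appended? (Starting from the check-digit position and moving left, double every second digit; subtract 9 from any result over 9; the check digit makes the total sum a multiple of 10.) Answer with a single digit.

Partial digits right→left: 8 4 0 9 4 4 2 9 2 9 5 0 4 7
Double every second digit counting from the check-digit position (so the 1st, 3rd, 5th, ... of the partial from the right).
  doubled (with −9 where >9): 7 0 8 4 4 1 8 → sum 32
  kept as-is: 4 9 4 9 9 0 7 → sum 42
Total = 32 + 42 = 74.
Check digit = (10 − (74 mod 10)) mod 10 = 6.

6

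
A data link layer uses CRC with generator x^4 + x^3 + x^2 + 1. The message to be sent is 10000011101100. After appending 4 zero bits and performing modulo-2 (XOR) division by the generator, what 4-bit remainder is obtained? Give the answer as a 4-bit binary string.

Append 4 zeros: 100000111011000000. Divide by 11101 (XOR where the leading bit is 1):
  pos 0: 10000 XOR 11101 = 01101
  pos 1: 11010 XOR 11101 = 00111
  pos 3: 11111 XOR 11101 = 00010
  pos 6: 10101 XOR 11101 = 01000
  pos 7: 10001 XOR 11101 = 01100
  pos 8: 11000 XOR 11101 = 00101
  pos 10: 10100 XOR 11101 = 01001
  pos 11: 10010 XOR 11101 = 01111
  pos 12: 11110 XOR 11101 = 00011
Remainder (last 4 bits) = 0110. This is the CRC / FCS.

0110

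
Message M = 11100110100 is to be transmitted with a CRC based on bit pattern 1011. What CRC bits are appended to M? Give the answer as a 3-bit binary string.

Append 3 zeros: 11100110100000. Divide by 1011 (XOR where the leading bit is 1):
  pos 0: 1110 XOR 1011 = 0101
  pos 1: 1010 XOR 1011 = 0001
  pos 4: 1110 XOR 1011 = 0101
  pos 5: 1011 XOR 1011 = 0000
Remainder (last 3 bits) = 000. This is the CRC / FCS.

000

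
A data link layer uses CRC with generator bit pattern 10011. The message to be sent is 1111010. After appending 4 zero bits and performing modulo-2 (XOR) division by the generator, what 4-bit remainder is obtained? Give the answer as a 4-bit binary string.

Append 4 zeros: 11110100000. Divide by 10011 (XOR where the leading bit is 1):
  pos 0: 11110 XOR 10011 = 01101
  pos 1: 11011 XOR 10011 = 01000
  pos 2: 10000 XOR 10011 = 00011
  pos 5: 11000 XOR 10011 = 01011
  pos 6: 10110 XOR 10011 = 00101
Remainder (last 4 bits) = 0101. This is the CRC / FCS.

0101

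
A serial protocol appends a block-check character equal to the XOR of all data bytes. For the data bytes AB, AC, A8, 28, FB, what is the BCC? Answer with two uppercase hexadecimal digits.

7C

XOR the bytes together:
  start with 0xAB
  0xAB ⊕ 0xAC = 0x07
  0x07 ⊕ 0xA8 = 0xAF
  0xAF ⊕ 0x28 = 0x87
  0x87 ⊕ 0xFB = 0x7C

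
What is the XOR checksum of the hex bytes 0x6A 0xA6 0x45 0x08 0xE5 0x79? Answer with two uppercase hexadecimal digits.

1D

XOR the bytes together:
  start with 0x6A
  0x6A ⊕ 0xA6 = 0xCC
  0xCC ⊕ 0x45 = 0x89
  0x89 ⊕ 0x08 = 0x81
  0x81 ⊕ 0xE5 = 0x64
  0x64 ⊕ 0x79 = 0x1D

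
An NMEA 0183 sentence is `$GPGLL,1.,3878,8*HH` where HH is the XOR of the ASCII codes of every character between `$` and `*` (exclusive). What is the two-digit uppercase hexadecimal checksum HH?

5F

XOR the ASCII codes of the payload characters:
  'G' = 0x47 → acc = 0x47
  'P' = 0x50 → acc = 0x17
  'G' = 0x47 → acc = 0x50
  'L' = 0x4C → acc = 0x1C
  'L' = 0x4C → acc = 0x50
  ',' = 0x2C → acc = 0x7C
  '1' = 0x31 → acc = 0x4D
  '.' = 0x2E → acc = 0x63
  ',' = 0x2C → acc = 0x4F
  '3' = 0x33 → acc = 0x7C
  '8' = 0x38 → acc = 0x44
  '7' = 0x37 → acc = 0x73
  '8' = 0x38 → acc = 0x4B
  ',' = 0x2C → acc = 0x67
  '8' = 0x38 → acc = 0x5F
Checksum = 0x5F.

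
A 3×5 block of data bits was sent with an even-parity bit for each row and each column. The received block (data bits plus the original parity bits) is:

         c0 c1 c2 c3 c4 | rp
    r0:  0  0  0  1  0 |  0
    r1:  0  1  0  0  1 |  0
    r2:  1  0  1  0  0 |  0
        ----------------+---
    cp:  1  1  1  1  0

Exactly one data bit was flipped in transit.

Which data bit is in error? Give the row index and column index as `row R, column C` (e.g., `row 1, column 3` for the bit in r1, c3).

Recompute each row's even parity and compare to rp:
  r0: data parity 1, sent rp 0 → mismatch
  r1: data parity 0, sent rp 0 → ok
  r2: data parity 0, sent rp 0 → ok
Recompute each column's even parity and compare to cp:
  c0: data parity 1, sent cp 1 → ok
  c1: data parity 1, sent cp 1 → ok
  c2: data parity 1, sent cp 1 → ok
  c3: data parity 1, sent cp 1 → ok
  c4: data parity 1, sent cp 0 → mismatch
Exactly one row (r0) and one column (c4) fail → the flipped bit is at their intersection.

row 0, column 4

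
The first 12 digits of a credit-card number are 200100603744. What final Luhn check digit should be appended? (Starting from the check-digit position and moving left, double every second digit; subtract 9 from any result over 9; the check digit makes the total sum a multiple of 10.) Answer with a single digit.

0

Partial digits right→left: 4 4 7 3 0 6 0 0 1 0 0 2
Double every second digit counting from the check-digit position (so the 1st, 3rd, 5th, ... of the partial from the right).
  doubled (with −9 where >9): 8 5 0 0 2 0 → sum 15
  kept as-is: 4 3 6 0 0 2 → sum 15
Total = 15 + 15 = 30.
Check digit = (10 − (30 mod 10)) mod 10 = 0.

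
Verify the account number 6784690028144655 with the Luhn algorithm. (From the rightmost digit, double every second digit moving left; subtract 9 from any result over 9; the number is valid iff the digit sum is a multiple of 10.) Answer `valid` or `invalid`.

invalid

From the right, keep odd positions and double even positions (subtract 9 from any doubled value over 9):
  doubled (positions 2,4,...): 1 8 2 4 0 3 7 3 → sum 28
  kept (positions 1,3,...): 5 6 4 8 0 9 4 7 → sum 43
Total = 71.
71 mod 10 = 1, so the number is invalid.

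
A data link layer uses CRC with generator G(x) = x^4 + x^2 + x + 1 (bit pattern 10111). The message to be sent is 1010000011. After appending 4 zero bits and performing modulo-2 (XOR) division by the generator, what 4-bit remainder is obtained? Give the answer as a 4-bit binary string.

0101

Append 4 zeros: 10100000110000. Divide by 10111 (XOR where the leading bit is 1):
  pos 0: 10100 XOR 10111 = 00011
  pos 3: 11000 XOR 10111 = 01111
  pos 4: 11111 XOR 10111 = 01000
  pos 5: 10001 XOR 10111 = 00110
  pos 7: 11000 XOR 10111 = 01111
  pos 8: 11110 XOR 10111 = 01001
  pos 9: 10010 XOR 10111 = 00101
Remainder (last 4 bits) = 0101. This is the CRC / FCS.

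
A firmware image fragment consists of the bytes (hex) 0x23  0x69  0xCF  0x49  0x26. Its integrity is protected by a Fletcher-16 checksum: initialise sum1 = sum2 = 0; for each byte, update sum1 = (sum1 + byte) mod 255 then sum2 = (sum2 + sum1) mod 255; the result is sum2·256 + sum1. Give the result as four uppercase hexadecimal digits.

Running sums (mod 255):
  after byte 0 (0x23): sum1=35, sum2=35
  after byte 1 (0x69): sum1=140, sum2=175
  after byte 2 (0xCF): sum1=92, sum2=12
  after byte 3 (0x49): sum1=165, sum2=177
  after byte 4 (0x26): sum1=203, sum2=125
Checksum = sum2·256 + sum1 = 125·256 + 203 = 32203 = 0x7DCB.

7DCB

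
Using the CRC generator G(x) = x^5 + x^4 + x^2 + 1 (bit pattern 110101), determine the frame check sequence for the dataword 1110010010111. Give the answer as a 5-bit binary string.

00011

Append 5 zeros: 111001001011100000. Divide by 110101 (XOR where the leading bit is 1):
  pos 0: 111001 XOR 110101 = 001100
  pos 2: 110000 XOR 110101 = 000101
  pos 5: 101101 XOR 110101 = 011000
  pos 6: 110001 XOR 110101 = 000100
  pos 9: 100100 XOR 110101 = 010001
  pos 10: 100010 XOR 110101 = 010111
  pos 11: 101110 XOR 110101 = 011011
  pos 12: 110110 XOR 110101 = 000011
Remainder (last 5 bits) = 00011. This is the CRC / FCS.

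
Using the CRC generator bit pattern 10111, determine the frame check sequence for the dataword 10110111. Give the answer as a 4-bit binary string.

0011

Append 4 zeros: 101101110000. Divide by 10111 (XOR where the leading bit is 1):
  pos 0: 10110 XOR 10111 = 00001
  pos 4: 11110 XOR 10111 = 01001
  pos 5: 10010 XOR 10111 = 00101
  pos 7: 10100 XOR 10111 = 00011
Remainder (last 4 bits) = 0011. This is the CRC / FCS.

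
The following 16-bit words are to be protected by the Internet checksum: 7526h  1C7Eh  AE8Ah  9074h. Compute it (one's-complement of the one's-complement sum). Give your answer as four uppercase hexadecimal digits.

One's-complement addition (fold any carry out of bit 15 back into bit 0):
  0x7526 + 0x1C7E = 0x091A4
  0x91A4 + 0xAE8A = 0x1402E → wrap carry → 0x402F
  0x402F + 0x9074 = 0x0D0A3
One's-complement sum = 0xD0A3.
Checksum = ~0xD0A3 & 0xFFFF = 0x2F5C.

2F5C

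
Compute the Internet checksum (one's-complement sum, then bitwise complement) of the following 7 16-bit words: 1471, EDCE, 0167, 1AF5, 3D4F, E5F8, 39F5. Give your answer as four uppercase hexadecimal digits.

One's-complement addition (fold any carry out of bit 15 back into bit 0):
  0x1471 + 0xEDCE = 0x1023F → wrap carry → 0x0240
  0x0240 + 0x0167 = 0x003A7
  0x03A7 + 0x1AF5 = 0x01E9C
  0x1E9C + 0x3D4F = 0x05BEB
  0x5BEB + 0xE5F8 = 0x141E3 → wrap carry → 0x41E4
  0x41E4 + 0x39F5 = 0x07BD9
One's-complement sum = 0x7BD9.
Checksum = ~0x7BD9 & 0xFFFF = 0x8426.

8426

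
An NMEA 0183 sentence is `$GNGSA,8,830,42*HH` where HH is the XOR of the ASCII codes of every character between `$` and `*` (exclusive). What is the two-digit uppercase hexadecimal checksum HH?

XOR the ASCII codes of the payload characters:
  'G' = 0x47 → acc = 0x47
  'N' = 0x4E → acc = 0x09
  'G' = 0x47 → acc = 0x4E
  'S' = 0x53 → acc = 0x1D
  'A' = 0x41 → acc = 0x5C
  ',' = 0x2C → acc = 0x70
  '8' = 0x38 → acc = 0x48
  ',' = 0x2C → acc = 0x64
  '8' = 0x38 → acc = 0x5C
  '3' = 0x33 → acc = 0x6F
  '0' = 0x30 → acc = 0x5F
  ',' = 0x2C → acc = 0x73
  '4' = 0x34 → acc = 0x47
  '2' = 0x32 → acc = 0x75
Checksum = 0x75.

75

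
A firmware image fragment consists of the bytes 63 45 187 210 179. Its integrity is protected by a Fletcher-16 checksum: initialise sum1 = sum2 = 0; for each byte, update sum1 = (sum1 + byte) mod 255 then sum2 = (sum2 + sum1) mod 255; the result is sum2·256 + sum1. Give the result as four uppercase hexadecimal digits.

7DAE

Running sums (mod 255):
  after byte 0 (63): sum1=63, sum2=63
  after byte 1 (45): sum1=108, sum2=171
  after byte 2 (187): sum1=40, sum2=211
  after byte 3 (210): sum1=250, sum2=206
  after byte 4 (179): sum1=174, sum2=125
Checksum = sum2·256 + sum1 = 125·256 + 174 = 32174 = 0x7DAE.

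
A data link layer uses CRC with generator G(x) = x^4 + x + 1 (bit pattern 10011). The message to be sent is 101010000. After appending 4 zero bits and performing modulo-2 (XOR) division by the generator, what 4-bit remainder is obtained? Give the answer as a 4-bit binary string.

Append 4 zeros: 1010100000000. Divide by 10011 (XOR where the leading bit is 1):
  pos 0: 10101 XOR 10011 = 00110
  pos 2: 11000 XOR 10011 = 01011
  pos 3: 10110 XOR 10011 = 00101
  pos 5: 10100 XOR 10011 = 00111
  pos 7: 11100 XOR 10011 = 01111
  pos 8: 11110 XOR 10011 = 01101
Remainder (last 4 bits) = 1101. This is the CRC / FCS.

1101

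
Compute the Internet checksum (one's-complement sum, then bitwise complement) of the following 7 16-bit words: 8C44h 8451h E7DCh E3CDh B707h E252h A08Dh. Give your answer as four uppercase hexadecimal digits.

One's-complement addition (fold any carry out of bit 15 back into bit 0):
  0x8C44 + 0x8451 = 0x11095 → wrap carry → 0x1096
  0x1096 + 0xE7DC = 0x0F872
  0xF872 + 0xE3CD = 0x1DC3F → wrap carry → 0xDC40
  0xDC40 + 0xB707 = 0x19347 → wrap carry → 0x9348
  0x9348 + 0xE252 = 0x1759A → wrap carry → 0x759B
  0x759B + 0xA08D = 0x11628 → wrap carry → 0x1629
One's-complement sum = 0x1629.
Checksum = ~0x1629 & 0xFFFF = 0xE9D6.

E9D6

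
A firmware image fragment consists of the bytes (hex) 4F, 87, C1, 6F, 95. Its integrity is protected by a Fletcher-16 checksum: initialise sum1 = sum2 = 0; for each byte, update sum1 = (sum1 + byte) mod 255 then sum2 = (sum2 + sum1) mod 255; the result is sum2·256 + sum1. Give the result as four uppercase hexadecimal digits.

Running sums (mod 255):
  after byte 0 (4F): sum1=79, sum2=79
  after byte 1 (87): sum1=214, sum2=38
  after byte 2 (C1): sum1=152, sum2=190
  after byte 3 (6F): sum1=8, sum2=198
  after byte 4 (95): sum1=157, sum2=100
Checksum = sum2·256 + sum1 = 100·256 + 157 = 25757 = 0x649D.

649D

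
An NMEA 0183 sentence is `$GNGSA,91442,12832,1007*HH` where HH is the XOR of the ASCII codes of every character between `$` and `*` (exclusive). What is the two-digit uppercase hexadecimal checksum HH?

76

XOR the ASCII codes of the payload characters:
  'G' = 0x47 → acc = 0x47
  'N' = 0x4E → acc = 0x09
  'G' = 0x47 → acc = 0x4E
  'S' = 0x53 → acc = 0x1D
  'A' = 0x41 → acc = 0x5C
  ',' = 0x2C → acc = 0x70
  '9' = 0x39 → acc = 0x49
  '1' = 0x31 → acc = 0x78
  '4' = 0x34 → acc = 0x4C
  '4' = 0x34 → acc = 0x78
  '2' = 0x32 → acc = 0x4A
  ',' = 0x2C → acc = 0x66
  '1' = 0x31 → acc = 0x57
  '2' = 0x32 → acc = 0x65
  '8' = 0x38 → acc = 0x5D
  '3' = 0x33 → acc = 0x6E
  '2' = 0x32 → acc = 0x5C
  ',' = 0x2C → acc = 0x70
  '1' = 0x31 → acc = 0x41
  '0' = 0x30 → acc = 0x71
  '0' = 0x30 → acc = 0x41
  '7' = 0x37 → acc = 0x76
Checksum = 0x76.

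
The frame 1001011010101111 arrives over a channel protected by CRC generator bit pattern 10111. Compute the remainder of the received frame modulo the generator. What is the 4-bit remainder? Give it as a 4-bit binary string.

Modulo-2 division of 1001011010101111 by 10111:
  pos 0: 10010 XOR 10111 = 00101
  pos 2: 10111 XOR 10111 = 00000
  pos 8: 10101 XOR 10111 = 00010
  pos 11: 10111 XOR 10111 = 00000
Remainder = 0000 (zero — the frame passes the CRC check).

0000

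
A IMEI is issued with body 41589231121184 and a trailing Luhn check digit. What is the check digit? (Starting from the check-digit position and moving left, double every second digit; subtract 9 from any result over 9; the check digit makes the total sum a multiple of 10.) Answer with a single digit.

0

Partial digits right→left: 4 8 1 1 2 1 1 3 2 9 8 5 1 4
Double every second digit counting from the check-digit position (so the 1st, 3rd, 5th, ... of the partial from the right).
  doubled (with −9 where >9): 8 2 4 2 4 7 2 → sum 29
  kept as-is: 8 1 1 3 9 5 4 → sum 31
Total = 29 + 31 = 60.
Check digit = (10 − (60 mod 10)) mod 10 = 0.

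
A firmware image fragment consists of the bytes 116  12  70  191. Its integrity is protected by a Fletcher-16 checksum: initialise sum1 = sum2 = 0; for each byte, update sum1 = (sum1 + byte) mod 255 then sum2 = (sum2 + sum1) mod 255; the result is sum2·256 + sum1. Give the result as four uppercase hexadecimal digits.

4286

Running sums (mod 255):
  after byte 0 (116): sum1=116, sum2=116
  after byte 1 (12): sum1=128, sum2=244
  after byte 2 (70): sum1=198, sum2=187
  after byte 3 (191): sum1=134, sum2=66
Checksum = sum2·256 + sum1 = 66·256 + 134 = 17030 = 0x4286.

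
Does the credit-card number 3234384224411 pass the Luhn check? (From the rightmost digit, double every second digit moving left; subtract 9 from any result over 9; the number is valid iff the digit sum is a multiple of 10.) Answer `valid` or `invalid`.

From the right, keep odd positions and double even positions (subtract 9 from any doubled value over 9):
  doubled (positions 2,4,...): 2 8 4 7 8 4 → sum 33
  kept (positions 1,3,...): 1 4 2 4 3 3 3 → sum 20
Total = 53.
53 mod 10 = 3, so the number is invalid.

invalid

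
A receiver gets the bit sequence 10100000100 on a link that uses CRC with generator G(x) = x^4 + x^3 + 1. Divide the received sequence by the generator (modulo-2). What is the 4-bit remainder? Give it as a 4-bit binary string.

Modulo-2 division of 10100000100 by 11001:
  pos 0: 10100 XOR 11001 = 01101
  pos 1: 11010 XOR 11001 = 00011
  pos 4: 11001 XOR 11001 = 00000
Remainder = 0000 (zero — the frame passes the CRC check).

0000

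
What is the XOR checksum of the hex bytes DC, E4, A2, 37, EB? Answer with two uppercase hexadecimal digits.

XOR the bytes together:
  start with 0xDC
  0xDC ⊕ 0xE4 = 0x38
  0x38 ⊕ 0xA2 = 0x9A
  0x9A ⊕ 0x37 = 0xAD
  0xAD ⊕ 0xEB = 0x46

46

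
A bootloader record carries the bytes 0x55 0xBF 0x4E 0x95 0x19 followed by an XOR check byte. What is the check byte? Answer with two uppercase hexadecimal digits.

XOR the bytes together:
  start with 0x55
  0x55 ⊕ 0xBF = 0xEA
  0xEA ⊕ 0x4E = 0xA4
  0xA4 ⊕ 0x95 = 0x31
  0x31 ⊕ 0x19 = 0x28

28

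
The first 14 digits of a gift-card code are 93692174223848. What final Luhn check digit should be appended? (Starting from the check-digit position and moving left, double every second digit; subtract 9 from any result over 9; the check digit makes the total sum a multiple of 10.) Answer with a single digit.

Partial digits right→left: 8 4 8 3 2 2 4 7 1 2 9 6 3 9
Double every second digit counting from the check-digit position (so the 1st, 3rd, 5th, ... of the partial from the right).
  doubled (with −9 where >9): 7 7 4 8 2 9 6 → sum 43
  kept as-is: 4 3 2 7 2 6 9 → sum 33
Total = 43 + 33 = 76.
Check digit = (10 − (76 mod 10)) mod 10 = 4.

4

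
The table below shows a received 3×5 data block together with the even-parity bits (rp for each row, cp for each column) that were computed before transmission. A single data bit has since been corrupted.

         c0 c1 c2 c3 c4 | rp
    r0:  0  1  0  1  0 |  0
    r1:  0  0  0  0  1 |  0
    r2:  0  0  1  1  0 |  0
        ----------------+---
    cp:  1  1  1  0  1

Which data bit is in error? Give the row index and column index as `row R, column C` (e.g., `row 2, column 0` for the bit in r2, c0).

row 1, column 0

Recompute each row's even parity and compare to rp:
  r0: data parity 0, sent rp 0 → ok
  r1: data parity 1, sent rp 0 → mismatch
  r2: data parity 0, sent rp 0 → ok
Recompute each column's even parity and compare to cp:
  c0: data parity 0, sent cp 1 → mismatch
  c1: data parity 1, sent cp 1 → ok
  c2: data parity 1, sent cp 1 → ok
  c3: data parity 0, sent cp 0 → ok
  c4: data parity 1, sent cp 1 → ok
Exactly one row (r1) and one column (c0) fail → the flipped bit is at their intersection.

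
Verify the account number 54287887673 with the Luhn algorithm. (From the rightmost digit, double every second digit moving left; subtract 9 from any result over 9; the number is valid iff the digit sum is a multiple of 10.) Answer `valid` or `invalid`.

From the right, keep odd positions and double even positions (subtract 9 from any doubled value over 9):
  doubled (positions 2,4,...): 5 5 7 7 8 → sum 32
  kept (positions 1,3,...): 3 6 8 7 2 5 → sum 31
Total = 63.
63 mod 10 = 3, so the number is invalid.

invalid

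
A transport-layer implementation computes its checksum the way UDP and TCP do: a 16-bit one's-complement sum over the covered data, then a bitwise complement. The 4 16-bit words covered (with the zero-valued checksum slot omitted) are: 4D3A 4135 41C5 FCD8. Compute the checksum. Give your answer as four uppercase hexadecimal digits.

32F2

One's-complement addition (fold any carry out of bit 15 back into bit 0):
  0x4D3A + 0x4135 = 0x08E6F
  0x8E6F + 0x41C5 = 0x0D034
  0xD034 + 0xFCD8 = 0x1CD0C → wrap carry → 0xCD0D
One's-complement sum = 0xCD0D.
Checksum = ~0xCD0D & 0xFFFF = 0x32F2.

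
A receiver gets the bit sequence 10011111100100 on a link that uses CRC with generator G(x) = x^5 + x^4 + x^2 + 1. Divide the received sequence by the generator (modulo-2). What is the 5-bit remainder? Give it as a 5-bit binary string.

Modulo-2 division of 10011111100100 by 110101:
  pos 0: 100111 XOR 110101 = 010010
  pos 1: 100101 XOR 110101 = 010000
  pos 2: 100001 XOR 110101 = 010100
  pos 3: 101001 XOR 110101 = 011100
  pos 4: 111000 XOR 110101 = 001101
  pos 6: 110101 XOR 110101 = 000000
Remainder = 00000 (zero — the frame passes the CRC check).

00000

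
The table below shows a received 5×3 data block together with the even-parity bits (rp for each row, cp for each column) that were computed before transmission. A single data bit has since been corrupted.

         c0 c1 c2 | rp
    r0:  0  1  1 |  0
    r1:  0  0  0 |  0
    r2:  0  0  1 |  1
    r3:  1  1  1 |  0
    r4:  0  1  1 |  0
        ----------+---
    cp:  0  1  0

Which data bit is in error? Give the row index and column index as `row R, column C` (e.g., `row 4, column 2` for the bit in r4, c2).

row 3, column 0

Recompute each row's even parity and compare to rp:
  r0: data parity 0, sent rp 0 → ok
  r1: data parity 0, sent rp 0 → ok
  r2: data parity 1, sent rp 1 → ok
  r3: data parity 1, sent rp 0 → mismatch
  r4: data parity 0, sent rp 0 → ok
Recompute each column's even parity and compare to cp:
  c0: data parity 1, sent cp 0 → mismatch
  c1: data parity 1, sent cp 1 → ok
  c2: data parity 0, sent cp 0 → ok
Exactly one row (r3) and one column (c0) fail → the flipped bit is at their intersection.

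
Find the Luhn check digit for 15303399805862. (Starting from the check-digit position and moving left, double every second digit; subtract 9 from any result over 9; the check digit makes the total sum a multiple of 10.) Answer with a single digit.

Partial digits right→left: 2 6 8 5 0 8 9 9 3 3 0 3 5 1
Double every second digit counting from the check-digit position (so the 1st, 3rd, 5th, ... of the partial from the right).
  doubled (with −9 where >9): 4 7 0 9 6 0 1 → sum 27
  kept as-is: 6 5 8 9 3 3 1 → sum 35
Total = 27 + 35 = 62.
Check digit = (10 − (62 mod 10)) mod 10 = 8.

8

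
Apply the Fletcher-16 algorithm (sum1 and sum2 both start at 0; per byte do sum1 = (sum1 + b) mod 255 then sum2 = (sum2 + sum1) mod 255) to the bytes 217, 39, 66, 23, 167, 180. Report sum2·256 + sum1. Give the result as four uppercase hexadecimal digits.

Running sums (mod 255):
  after byte 0 (217): sum1=217, sum2=217
  after byte 1 (39): sum1=1, sum2=218
  after byte 2 (66): sum1=67, sum2=30
  after byte 3 (23): sum1=90, sum2=120
  after byte 4 (167): sum1=2, sum2=122
  after byte 5 (180): sum1=182, sum2=49
Checksum = sum2·256 + sum1 = 49·256 + 182 = 12726 = 0x31B6.

31B6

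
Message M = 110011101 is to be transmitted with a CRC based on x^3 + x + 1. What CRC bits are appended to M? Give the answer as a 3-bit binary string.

Append 3 zeros: 110011101000. Divide by 1011 (XOR where the leading bit is 1):
  pos 0: 1100 XOR 1011 = 0111
  pos 1: 1111 XOR 1011 = 0100
  pos 2: 1001 XOR 1011 = 0010
  pos 4: 1010 XOR 1011 = 0001
  pos 7: 1100 XOR 1011 = 0111
  pos 8: 1110 XOR 1011 = 0101
Remainder (last 3 bits) = 101. This is the CRC / FCS.

101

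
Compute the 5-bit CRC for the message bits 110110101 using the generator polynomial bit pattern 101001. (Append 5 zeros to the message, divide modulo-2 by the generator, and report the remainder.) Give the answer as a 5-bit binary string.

00001

Append 5 zeros: 11011010100000. Divide by 101001 (XOR where the leading bit is 1):
  pos 0: 110110 XOR 101001 = 011111
  pos 1: 111111 XOR 101001 = 010110
  pos 2: 101100 XOR 101001 = 000101
  pos 5: 101100 XOR 101001 = 000101
  pos 8: 101000 XOR 101001 = 000001
Remainder (last 5 bits) = 00001. This is the CRC / FCS.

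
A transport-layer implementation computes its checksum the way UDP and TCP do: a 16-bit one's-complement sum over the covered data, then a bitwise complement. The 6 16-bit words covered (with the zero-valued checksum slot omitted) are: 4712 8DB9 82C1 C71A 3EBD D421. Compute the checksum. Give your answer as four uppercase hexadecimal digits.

CE78

One's-complement addition (fold any carry out of bit 15 back into bit 0):
  0x4712 + 0x8DB9 = 0x0D4CB
  0xD4CB + 0x82C1 = 0x1578C → wrap carry → 0x578D
  0x578D + 0xC71A = 0x11EA7 → wrap carry → 0x1EA8
  0x1EA8 + 0x3EBD = 0x05D65
  0x5D65 + 0xD421 = 0x13186 → wrap carry → 0x3187
One's-complement sum = 0x3187.
Checksum = ~0x3187 & 0xFFFF = 0xCE78.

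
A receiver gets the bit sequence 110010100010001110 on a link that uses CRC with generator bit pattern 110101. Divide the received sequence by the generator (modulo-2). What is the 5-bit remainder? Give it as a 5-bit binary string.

Modulo-2 division of 110010100010001110 by 110101:
  pos 0: 110010 XOR 110101 = 000111
  pos 3: 111100 XOR 110101 = 001001
  pos 5: 100101 XOR 110101 = 010000
  pos 6: 100000 XOR 110101 = 010101
  pos 7: 101010 XOR 110101 = 011111
  pos 8: 111110 XOR 110101 = 001011
  pos 10: 101111 XOR 110101 = 011010
  pos 11: 110101 XOR 110101 = 000000
Remainder = 00000 (zero — the frame passes the CRC check).

00000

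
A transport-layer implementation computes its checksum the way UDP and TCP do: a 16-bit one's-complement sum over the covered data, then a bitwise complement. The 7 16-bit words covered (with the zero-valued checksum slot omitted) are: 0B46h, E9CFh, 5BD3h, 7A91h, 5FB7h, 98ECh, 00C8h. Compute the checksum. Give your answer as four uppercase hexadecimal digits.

One's-complement addition (fold any carry out of bit 15 back into bit 0):
  0x0B46 + 0xE9CF = 0x0F515
  0xF515 + 0x5BD3 = 0x150E8 → wrap carry → 0x50E9
  0x50E9 + 0x7A91 = 0x0CB7A
  0xCB7A + 0x5FB7 = 0x12B31 → wrap carry → 0x2B32
  0x2B32 + 0x98EC = 0x0C41E
  0xC41E + 0x00C8 = 0x0C4E6
One's-complement sum = 0xC4E6.
Checksum = ~0xC4E6 & 0xFFFF = 0x3B19.

3B19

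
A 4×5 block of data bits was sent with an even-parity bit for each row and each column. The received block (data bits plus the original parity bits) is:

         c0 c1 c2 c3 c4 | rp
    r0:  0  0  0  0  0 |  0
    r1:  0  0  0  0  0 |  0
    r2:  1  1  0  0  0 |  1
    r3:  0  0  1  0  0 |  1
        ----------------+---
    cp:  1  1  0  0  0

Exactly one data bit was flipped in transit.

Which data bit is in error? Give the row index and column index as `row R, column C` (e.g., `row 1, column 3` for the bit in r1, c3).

row 2, column 2

Recompute each row's even parity and compare to rp:
  r0: data parity 0, sent rp 0 → ok
  r1: data parity 0, sent rp 0 → ok
  r2: data parity 0, sent rp 1 → mismatch
  r3: data parity 1, sent rp 1 → ok
Recompute each column's even parity and compare to cp:
  c0: data parity 1, sent cp 1 → ok
  c1: data parity 1, sent cp 1 → ok
  c2: data parity 1, sent cp 0 → mismatch
  c3: data parity 0, sent cp 0 → ok
  c4: data parity 0, sent cp 0 → ok
Exactly one row (r2) and one column (c2) fail → the flipped bit is at their intersection.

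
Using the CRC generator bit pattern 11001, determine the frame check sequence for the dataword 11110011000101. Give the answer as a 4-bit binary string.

1010

Append 4 zeros: 111100110001010000. Divide by 11001 (XOR where the leading bit is 1):
  pos 0: 11110 XOR 11001 = 00111
  pos 2: 11101 XOR 11001 = 00100
  pos 4: 10010 XOR 11001 = 01011
  pos 5: 10110 XOR 11001 = 01111
  pos 6: 11110 XOR 11001 = 00111
  pos 8: 11110 XOR 11001 = 00111
  pos 10: 11110 XOR 11001 = 00111
  pos 12: 11100 XOR 11001 = 00101
Remainder (last 4 bits) = 1010. This is the CRC / FCS.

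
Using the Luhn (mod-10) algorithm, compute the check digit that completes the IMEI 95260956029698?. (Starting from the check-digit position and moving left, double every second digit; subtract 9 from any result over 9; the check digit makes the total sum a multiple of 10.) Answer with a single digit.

6

Partial digits right→left: 8 9 6 9 2 0 6 5 9 0 6 2 5 9
Double every second digit counting from the check-digit position (so the 1st, 3rd, 5th, ... of the partial from the right).
  doubled (with −9 where >9): 7 3 4 3 9 3 1 → sum 30
  kept as-is: 9 9 0 5 0 2 9 → sum 34
Total = 30 + 34 = 64.
Check digit = (10 − (64 mod 10)) mod 10 = 6.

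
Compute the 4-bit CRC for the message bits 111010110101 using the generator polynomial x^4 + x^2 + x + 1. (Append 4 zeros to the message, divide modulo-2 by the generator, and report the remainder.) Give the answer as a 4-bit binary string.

0101

Append 4 zeros: 1110101101010000. Divide by 10111 (XOR where the leading bit is 1):
  pos 0: 11101 XOR 10111 = 01010
  pos 1: 10100 XOR 10111 = 00011
  pos 4: 11110 XOR 10111 = 01001
  pos 5: 10011 XOR 10111 = 00100
  pos 7: 10001 XOR 10111 = 00110
  pos 9: 11000 XOR 10111 = 01111
  pos 10: 11110 XOR 10111 = 01001
  pos 11: 10010 XOR 10111 = 00101
Remainder (last 4 bits) = 0101. This is the CRC / FCS.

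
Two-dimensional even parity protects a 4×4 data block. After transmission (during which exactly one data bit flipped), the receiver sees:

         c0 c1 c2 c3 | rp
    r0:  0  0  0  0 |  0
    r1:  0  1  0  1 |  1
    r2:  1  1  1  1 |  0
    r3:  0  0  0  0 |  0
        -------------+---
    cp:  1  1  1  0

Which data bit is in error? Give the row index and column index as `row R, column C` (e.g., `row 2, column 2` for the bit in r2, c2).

Recompute each row's even parity and compare to rp:
  r0: data parity 0, sent rp 0 → ok
  r1: data parity 0, sent rp 1 → mismatch
  r2: data parity 0, sent rp 0 → ok
  r3: data parity 0, sent rp 0 → ok
Recompute each column's even parity and compare to cp:
  c0: data parity 1, sent cp 1 → ok
  c1: data parity 0, sent cp 1 → mismatch
  c2: data parity 1, sent cp 1 → ok
  c3: data parity 0, sent cp 0 → ok
Exactly one row (r1) and one column (c1) fail → the flipped bit is at their intersection.

row 1, column 1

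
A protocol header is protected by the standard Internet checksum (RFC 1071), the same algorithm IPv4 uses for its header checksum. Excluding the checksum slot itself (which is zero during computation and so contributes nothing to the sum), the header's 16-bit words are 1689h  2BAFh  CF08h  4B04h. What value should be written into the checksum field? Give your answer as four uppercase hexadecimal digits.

A3BA

One's-complement addition (fold any carry out of bit 15 back into bit 0):
  0x1689 + 0x2BAF = 0x04238
  0x4238 + 0xCF08 = 0x11140 → wrap carry → 0x1141
  0x1141 + 0x4B04 = 0x05C45
One's-complement sum = 0x5C45.
Checksum = ~0x5C45 & 0xFFFF = 0xA3BA.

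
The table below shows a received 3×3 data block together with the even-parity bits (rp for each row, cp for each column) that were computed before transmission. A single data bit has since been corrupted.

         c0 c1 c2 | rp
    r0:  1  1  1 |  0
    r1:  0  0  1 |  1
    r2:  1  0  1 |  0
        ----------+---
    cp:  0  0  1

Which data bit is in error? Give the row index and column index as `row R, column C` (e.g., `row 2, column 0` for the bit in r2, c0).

row 0, column 1

Recompute each row's even parity and compare to rp:
  r0: data parity 1, sent rp 0 → mismatch
  r1: data parity 1, sent rp 1 → ok
  r2: data parity 0, sent rp 0 → ok
Recompute each column's even parity and compare to cp:
  c0: data parity 0, sent cp 0 → ok
  c1: data parity 1, sent cp 0 → mismatch
  c2: data parity 1, sent cp 1 → ok
Exactly one row (r0) and one column (c1) fail → the flipped bit is at their intersection.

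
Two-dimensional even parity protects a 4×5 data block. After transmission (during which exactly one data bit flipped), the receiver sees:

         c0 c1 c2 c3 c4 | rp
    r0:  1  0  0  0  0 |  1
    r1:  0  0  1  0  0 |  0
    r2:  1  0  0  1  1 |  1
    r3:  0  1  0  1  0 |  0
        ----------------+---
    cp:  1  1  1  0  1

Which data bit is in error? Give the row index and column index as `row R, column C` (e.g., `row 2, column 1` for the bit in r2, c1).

row 1, column 0

Recompute each row's even parity and compare to rp:
  r0: data parity 1, sent rp 1 → ok
  r1: data parity 1, sent rp 0 → mismatch
  r2: data parity 1, sent rp 1 → ok
  r3: data parity 0, sent rp 0 → ok
Recompute each column's even parity and compare to cp:
  c0: data parity 0, sent cp 1 → mismatch
  c1: data parity 1, sent cp 1 → ok
  c2: data parity 1, sent cp 1 → ok
  c3: data parity 0, sent cp 0 → ok
  c4: data parity 1, sent cp 1 → ok
Exactly one row (r1) and one column (c0) fail → the flipped bit is at their intersection.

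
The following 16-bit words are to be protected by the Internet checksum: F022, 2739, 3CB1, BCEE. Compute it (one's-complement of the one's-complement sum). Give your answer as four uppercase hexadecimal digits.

EF03

One's-complement addition (fold any carry out of bit 15 back into bit 0):
  0xF022 + 0x2739 = 0x1175B → wrap carry → 0x175C
  0x175C + 0x3CB1 = 0x0540D
  0x540D + 0xBCEE = 0x110FB → wrap carry → 0x10FC
One's-complement sum = 0x10FC.
Checksum = ~0x10FC & 0xFFFF = 0xEF03.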